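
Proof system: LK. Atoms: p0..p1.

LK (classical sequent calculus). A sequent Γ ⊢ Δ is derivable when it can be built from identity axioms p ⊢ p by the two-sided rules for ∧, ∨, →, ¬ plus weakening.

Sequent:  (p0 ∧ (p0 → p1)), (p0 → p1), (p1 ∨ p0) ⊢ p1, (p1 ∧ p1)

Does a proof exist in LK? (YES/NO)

Derivation (root first):
[∨L] (p0 ∧ (p0 → p1)), (p0 → p1), (p1 ∨ p0) ⊢ p1, (p1 ∧ p1)
  [Ax] p1 ⊢ p1
  [∧R] (p0 → p1), (p0 ∧ (p0 → p1)), p0 ⊢ (p1 ∧ p1)
    [→L] p0, (p0 → p1) ⊢ p1
      [Ax] p0 ⊢ p0
      [Ax] p1 ⊢ p1
    [∧L] (p0 ∧ (p0 → p1)) ⊢ p1
      [→L] p0, (p0 → p1) ⊢ p1
        [Ax] p0 ⊢ p0
        [Ax] p1 ⊢ p1

Result: YES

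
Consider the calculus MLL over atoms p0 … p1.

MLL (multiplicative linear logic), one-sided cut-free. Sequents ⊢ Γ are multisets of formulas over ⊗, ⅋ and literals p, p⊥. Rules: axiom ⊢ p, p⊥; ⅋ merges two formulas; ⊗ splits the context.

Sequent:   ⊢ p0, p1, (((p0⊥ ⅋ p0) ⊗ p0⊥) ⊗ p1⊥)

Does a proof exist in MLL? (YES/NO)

Derivation trace:
[⊗]  ⊢ p0, p1, (((p0⊥ ⅋ p0) ⊗ p0⊥) ⊗ p1⊥)
  [⊗]  ⊢ p0, ((p0⊥ ⅋ p0) ⊗ p0⊥)
    [⅋]  ⊢ (p0⊥ ⅋ p0)
      [Ax]  ⊢ p0, p0⊥
    [Ax]  ⊢ p0, p0⊥
  [Ax]  ⊢ p1, p1⊥

Result: YES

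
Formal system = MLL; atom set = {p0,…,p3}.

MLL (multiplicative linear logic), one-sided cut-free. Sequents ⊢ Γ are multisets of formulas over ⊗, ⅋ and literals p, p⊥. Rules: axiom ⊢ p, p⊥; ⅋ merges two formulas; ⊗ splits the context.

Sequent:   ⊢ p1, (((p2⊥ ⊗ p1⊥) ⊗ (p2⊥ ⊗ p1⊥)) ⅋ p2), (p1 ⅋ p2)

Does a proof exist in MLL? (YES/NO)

Derivation trace:
[⅋]  ⊢ p1, (((p2⊥ ⊗ p1⊥) ⊗ (p2⊥ ⊗ p1⊥)) ⅋ p2), (p1 ⅋ p2)
  [⅋]  ⊢ p1, p2, p1, (((p2⊥ ⊗ p1⊥) ⊗ (p2⊥ ⊗ p1⊥)) ⅋ p2)
    [⊗]  ⊢ p2, p1, p2, p1, ((p2⊥ ⊗ p1⊥) ⊗ (p2⊥ ⊗ p1⊥))
      [⊗]  ⊢ p2, p1, (p2⊥ ⊗ p1⊥)
        [Ax]  ⊢ p2, p2⊥
        [Ax]  ⊢ p1, p1⊥
      [⊗]  ⊢ p2, p1, (p2⊥ ⊗ p1⊥)
        [Ax]  ⊢ p2, p2⊥
        [Ax]  ⊢ p1, p1⊥

Result: YES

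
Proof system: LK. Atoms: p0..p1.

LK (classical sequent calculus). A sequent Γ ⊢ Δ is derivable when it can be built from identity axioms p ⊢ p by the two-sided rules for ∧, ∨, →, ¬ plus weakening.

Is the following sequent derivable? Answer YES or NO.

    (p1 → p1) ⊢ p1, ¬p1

Derivation (root first):
[¬R] (p1 → p1) ⊢ p1, ¬p1
  [→L] p1, (p1 → p1) ⊢ p1
    [Ax] p1 ⊢ p1
    [Ax] p1 ⊢ p1

Result: YES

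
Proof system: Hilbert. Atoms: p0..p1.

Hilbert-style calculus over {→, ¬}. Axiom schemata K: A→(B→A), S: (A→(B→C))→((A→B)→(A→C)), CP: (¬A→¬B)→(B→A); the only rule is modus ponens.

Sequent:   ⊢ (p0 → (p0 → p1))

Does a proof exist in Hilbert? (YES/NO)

Enumerate valuations to refute Γ ⊢ Δ:
  v=00: Γ:[] Δ:[(p0 → (p0 → p1))=T] refutes=False
  v=01: Γ:[] Δ:[(p0 → (p0 → p1))=T] refutes=False
  v=10: Γ:[] Δ:[(p0 → (p0 → p1))=F] refutes=True  ← countermodel

Result: NO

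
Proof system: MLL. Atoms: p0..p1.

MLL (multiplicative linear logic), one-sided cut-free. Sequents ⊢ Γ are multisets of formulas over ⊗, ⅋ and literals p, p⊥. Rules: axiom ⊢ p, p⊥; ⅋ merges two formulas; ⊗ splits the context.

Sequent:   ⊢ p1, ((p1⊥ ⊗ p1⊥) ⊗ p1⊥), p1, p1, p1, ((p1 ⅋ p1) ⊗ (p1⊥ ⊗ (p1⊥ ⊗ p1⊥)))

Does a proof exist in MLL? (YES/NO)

Proof tree:
[⊗]  ⊢ p1, ((p1⊥ ⊗ p1⊥) ⊗ p1⊥), p1, p1, p1, ((p1 ⅋ p1) ⊗ (p1⊥ ⊗ (p1⊥ ⊗ p1⊥)))
  [⅋]  ⊢ p1, ((p1⊥ ⊗ p1⊥) ⊗ p1⊥), (p1 ⅋ p1)
    [⊗]  ⊢ p1, p1, p1, ((p1⊥ ⊗ p1⊥) ⊗ p1⊥)
      [⊗]  ⊢ p1, p1, (p1⊥ ⊗ p1⊥)
        [Ax]  ⊢ p1, p1⊥
        [Ax]  ⊢ p1, p1⊥
      [Ax]  ⊢ p1, p1⊥
  [⊗]  ⊢ p1, p1, p1, (p1⊥ ⊗ (p1⊥ ⊗ p1⊥))
    [Ax]  ⊢ p1, p1⊥
    [⊗]  ⊢ p1, p1, (p1⊥ ⊗ p1⊥)
      [Ax]  ⊢ p1, p1⊥
      [Ax]  ⊢ p1, p1⊥

Result: YES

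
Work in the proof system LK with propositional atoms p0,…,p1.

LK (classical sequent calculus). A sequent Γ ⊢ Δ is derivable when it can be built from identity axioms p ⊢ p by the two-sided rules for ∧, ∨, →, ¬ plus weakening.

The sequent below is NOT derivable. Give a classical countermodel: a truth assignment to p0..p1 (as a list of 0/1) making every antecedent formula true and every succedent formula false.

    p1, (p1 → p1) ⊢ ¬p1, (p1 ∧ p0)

Search for a countermodel by truth-table:
  v=00: Γ:[p1=F, (p1 → p1)=T] Δ:[¬p1=T, (p1 ∧ p0)=F] refutes=False
  v=01: Γ:[p1=T, (p1 → p1)=T] Δ:[¬p1=F, (p1 ∧ p0)=F] refutes=True  ← countermodel

Result: [0, 1]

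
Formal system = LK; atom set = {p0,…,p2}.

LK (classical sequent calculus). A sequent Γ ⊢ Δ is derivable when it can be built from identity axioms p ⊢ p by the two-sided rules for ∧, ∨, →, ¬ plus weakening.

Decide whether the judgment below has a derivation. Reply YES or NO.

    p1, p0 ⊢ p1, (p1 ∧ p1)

Derivation (root first):
[WL] p1, p0 ⊢ p1, (p1 ∧ p1)
  [∧R] p1 ⊢ p1, (p1 ∧ p1)
    [WR] p1 ⊢ p1, p1
      [Ax] p1 ⊢ p1
    [WR] p1 ⊢ p1, p1
      [Ax] p1 ⊢ p1

Result: YES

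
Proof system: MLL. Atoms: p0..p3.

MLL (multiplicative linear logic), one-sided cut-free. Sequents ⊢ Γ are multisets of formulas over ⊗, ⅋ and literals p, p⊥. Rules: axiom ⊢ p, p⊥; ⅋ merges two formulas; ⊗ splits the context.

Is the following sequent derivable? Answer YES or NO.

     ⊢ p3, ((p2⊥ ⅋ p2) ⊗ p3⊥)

Proof tree:
[⊗]  ⊢ p3, ((p2⊥ ⅋ p2) ⊗ p3⊥)
  [⅋]  ⊢ (p2⊥ ⅋ p2)
    [Ax]  ⊢ p2, p2⊥
  [Ax]  ⊢ p3, p3⊥

Result: YES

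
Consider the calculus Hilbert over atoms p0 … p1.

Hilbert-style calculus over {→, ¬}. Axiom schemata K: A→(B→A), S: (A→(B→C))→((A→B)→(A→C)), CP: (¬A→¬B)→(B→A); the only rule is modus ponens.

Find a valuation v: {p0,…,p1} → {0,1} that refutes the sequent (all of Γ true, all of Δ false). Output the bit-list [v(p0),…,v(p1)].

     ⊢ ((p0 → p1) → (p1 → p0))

Truth-table refutation:
  v=00: Γ:[] Δ:[((p0 → p1) → (p1 → p0))=T] refutes=False
  v=01: Γ:[] Δ:[((p0 → p1) → (p1 → p0))=F] refutes=True  ← countermodel

Result: [0, 1]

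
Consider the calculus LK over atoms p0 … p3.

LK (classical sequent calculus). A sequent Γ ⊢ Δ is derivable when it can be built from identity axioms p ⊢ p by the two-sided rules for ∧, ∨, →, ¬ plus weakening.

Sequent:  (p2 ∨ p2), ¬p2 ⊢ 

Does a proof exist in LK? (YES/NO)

Proof tree:
[¬L] (p2 ∨ p2), ¬p2 ⊢ 
  [∨L] (p2 ∨ p2) ⊢ p2
    [Ax] p2 ⊢ p2
    [Ax] p2 ⊢ p2

Result: YES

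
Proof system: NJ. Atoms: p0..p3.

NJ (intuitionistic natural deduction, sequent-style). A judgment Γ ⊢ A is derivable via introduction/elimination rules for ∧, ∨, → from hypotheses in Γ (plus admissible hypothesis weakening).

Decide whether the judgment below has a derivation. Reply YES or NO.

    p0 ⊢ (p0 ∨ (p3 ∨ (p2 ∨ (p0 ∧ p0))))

Proof tree:
[∨I₂] p0 ⊢ (p0 ∨ (p3 ∨ (p2 ∨ (p0 ∧ p0))))
  [∨I₂] p0 ⊢ (p3 ∨ (p2 ∨ (p0 ∧ p0)))
    [∨I₂] p0 ⊢ (p2 ∨ (p0 ∧ p0))
      [∧I] p0 ⊢ (p0 ∧ p0)
        [Ax] p0 ⊢ p0
        [Ax] p0 ⊢ p0

Result: YES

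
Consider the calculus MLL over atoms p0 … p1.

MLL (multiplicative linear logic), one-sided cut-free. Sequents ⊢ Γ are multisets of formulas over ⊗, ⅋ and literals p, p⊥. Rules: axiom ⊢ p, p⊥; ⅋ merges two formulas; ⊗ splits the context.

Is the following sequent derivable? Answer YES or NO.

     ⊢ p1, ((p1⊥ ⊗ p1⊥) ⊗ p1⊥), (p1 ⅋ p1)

Proof tree:
[⅋]  ⊢ p1, ((p1⊥ ⊗ p1⊥) ⊗ p1⊥), (p1 ⅋ p1)
  [⊗]  ⊢ p1, p1, p1, ((p1⊥ ⊗ p1⊥) ⊗ p1⊥)
    [⊗]  ⊢ p1, p1, (p1⊥ ⊗ p1⊥)
      [Ax]  ⊢ p1, p1⊥
      [Ax]  ⊢ p1, p1⊥
    [Ax]  ⊢ p1, p1⊥

Result: YES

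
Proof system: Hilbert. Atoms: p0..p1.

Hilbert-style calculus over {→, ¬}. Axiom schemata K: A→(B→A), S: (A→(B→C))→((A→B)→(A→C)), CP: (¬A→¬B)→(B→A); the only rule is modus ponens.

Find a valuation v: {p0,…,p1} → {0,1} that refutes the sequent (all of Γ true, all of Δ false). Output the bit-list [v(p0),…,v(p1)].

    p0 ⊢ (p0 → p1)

Truth-table refutation:
  v=00: Γ:[p0=F] Δ:[(p0 → p1)=T] refutes=False
  v=01: Γ:[p0=F] Δ:[(p0 → p1)=T] refutes=False
  v=10: Γ:[p0=T] Δ:[(p0 → p1)=F] refutes=True  ← countermodel

Result: [1, 0]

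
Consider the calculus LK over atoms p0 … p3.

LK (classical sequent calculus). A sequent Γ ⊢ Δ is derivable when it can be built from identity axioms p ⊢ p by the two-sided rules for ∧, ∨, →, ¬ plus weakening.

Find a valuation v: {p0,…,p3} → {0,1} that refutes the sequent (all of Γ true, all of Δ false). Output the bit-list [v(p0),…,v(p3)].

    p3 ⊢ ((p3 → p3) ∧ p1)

Enumerate valuations to refute Γ ⊢ Δ:
  v=0000: Γ:[p3=F] Δ:[((p3 → p3) ∧ p1)=F] refutes=False
  v=0001: Γ:[p3=T] Δ:[((p3 → p3) ∧ p1)=F] refutes=True  ← countermodel

Result: [0, 0, 0, 1]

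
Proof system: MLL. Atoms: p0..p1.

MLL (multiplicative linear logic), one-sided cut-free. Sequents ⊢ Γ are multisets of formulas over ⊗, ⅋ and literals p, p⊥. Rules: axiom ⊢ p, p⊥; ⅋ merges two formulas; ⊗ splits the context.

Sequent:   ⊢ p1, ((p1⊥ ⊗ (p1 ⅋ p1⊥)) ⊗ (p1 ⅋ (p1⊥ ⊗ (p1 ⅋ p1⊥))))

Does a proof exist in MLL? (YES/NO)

Proof tree:
[⊗]  ⊢ p1, ((p1⊥ ⊗ (p1 ⅋ p1⊥)) ⊗ (p1 ⅋ (p1⊥ ⊗ (p1 ⅋ p1⊥))))
  [⊗]  ⊢ p1, (p1⊥ ⊗ (p1 ⅋ p1⊥))
    [Ax]  ⊢ p1, p1⊥
    [⅋]  ⊢ (p1 ⅋ p1⊥)
      [Ax]  ⊢ p1, p1⊥
  [⅋]  ⊢ (p1 ⅋ (p1⊥ ⊗ (p1 ⅋ p1⊥)))
    [⊗]  ⊢ p1, (p1⊥ ⊗ (p1 ⅋ p1⊥))
      [Ax]  ⊢ p1, p1⊥
      [⅋]  ⊢ (p1 ⅋ p1⊥)
        [Ax]  ⊢ p1, p1⊥

Result: YES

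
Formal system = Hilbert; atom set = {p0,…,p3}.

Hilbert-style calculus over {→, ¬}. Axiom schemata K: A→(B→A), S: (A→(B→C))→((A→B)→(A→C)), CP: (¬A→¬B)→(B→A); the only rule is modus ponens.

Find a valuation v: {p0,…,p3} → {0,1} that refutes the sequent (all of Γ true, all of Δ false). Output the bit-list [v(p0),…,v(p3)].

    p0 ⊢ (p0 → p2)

Enumerate valuations to refute Γ ⊢ Δ:
  v=0000: Γ:[p0=F] Δ:[(p0 → p2)=T] refutes=False
  v=0001: Γ:[p0=F] Δ:[(p0 → p2)=T] refutes=False
  v=0010: Γ:[p0=F] Δ:[(p0 → p2)=T] refutes=False
  v=0011: Γ:[p0=F] Δ:[(p0 → p2)=T] refutes=False
  v=0100: Γ:[p0=F] Δ:[(p0 → p2)=T] refutes=False
  v=0101: Γ:[p0=F] Δ:[(p0 → p2)=T] refutes=False
  v=0110: Γ:[p0=F] Δ:[(p0 → p2)=T] refutes=False
  v=0111: Γ:[p0=F] Δ:[(p0 → p2)=T] refutes=False
  v=1000: Γ:[p0=T] Δ:[(p0 → p2)=F] refutes=True  ← countermodel

Result: [1, 0, 0, 0]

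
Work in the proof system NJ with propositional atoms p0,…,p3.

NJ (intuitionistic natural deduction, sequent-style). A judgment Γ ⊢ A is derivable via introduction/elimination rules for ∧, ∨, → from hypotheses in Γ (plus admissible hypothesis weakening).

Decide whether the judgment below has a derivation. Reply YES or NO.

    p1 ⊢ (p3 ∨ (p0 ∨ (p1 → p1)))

Derivation (root first):
[∨I₂] p1 ⊢ (p3 ∨ (p0 ∨ (p1 → p1)))
  [∨I₂] p1 ⊢ (p0 ∨ (p1 → p1))
    [Wk] p1 ⊢ (p1 → p1)
      [→I]  ⊢ (p1 → p1)
        [Ax] p1 ⊢ p1

Result: YES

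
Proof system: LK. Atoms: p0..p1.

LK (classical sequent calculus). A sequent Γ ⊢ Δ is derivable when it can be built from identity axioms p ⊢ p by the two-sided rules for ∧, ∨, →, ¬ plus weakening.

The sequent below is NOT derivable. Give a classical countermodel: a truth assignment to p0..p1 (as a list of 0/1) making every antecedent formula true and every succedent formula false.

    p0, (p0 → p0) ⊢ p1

Search for a countermodel by truth-table:
  v=00: Γ:[p0=F, (p0 → p0)=T] Δ:[p1=F] refutes=False
  v=01: Γ:[p0=F, (p0 → p0)=T] Δ:[p1=T] refutes=False
  v=10: Γ:[p0=T, (p0 → p0)=T] Δ:[p1=F] refutes=True  ← countermodel

Result: [1, 0]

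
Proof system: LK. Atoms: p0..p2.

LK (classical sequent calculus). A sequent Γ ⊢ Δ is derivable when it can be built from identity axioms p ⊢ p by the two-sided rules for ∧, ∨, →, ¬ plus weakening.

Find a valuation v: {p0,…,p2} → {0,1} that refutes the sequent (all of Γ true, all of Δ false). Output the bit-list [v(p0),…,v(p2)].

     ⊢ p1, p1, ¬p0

Enumerate valuations to refute Γ ⊢ Δ:
  v=000: Γ:[] Δ:[p1=F, p1=F, ¬p0=T] refutes=False
  v=001: Γ:[] Δ:[p1=F, p1=F, ¬p0=T] refutes=False
  v=010: Γ:[] Δ:[p1=T, p1=T, ¬p0=T] refutes=False
  v=011: Γ:[] Δ:[p1=T, p1=T, ¬p0=T] refutes=False
  v=100: Γ:[] Δ:[p1=F, p1=F, ¬p0=F] refutes=True  ← countermodel

Result: [1, 0, 0]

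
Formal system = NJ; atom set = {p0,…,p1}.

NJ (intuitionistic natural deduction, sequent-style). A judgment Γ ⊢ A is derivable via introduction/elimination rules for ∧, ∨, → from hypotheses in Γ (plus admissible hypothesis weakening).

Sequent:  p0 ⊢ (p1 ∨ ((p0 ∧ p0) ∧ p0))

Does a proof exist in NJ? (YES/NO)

Derivation trace:
[∨I₂] p0 ⊢ (p1 ∨ ((p0 ∧ p0) ∧ p0))
  [∧I] p0 ⊢ ((p0 ∧ p0) ∧ p0)
    [∧I] p0 ⊢ (p0 ∧ p0)
      [Ax] p0 ⊢ p0
      [Ax] p0 ⊢ p0
    [Ax] p0 ⊢ p0

Result: YES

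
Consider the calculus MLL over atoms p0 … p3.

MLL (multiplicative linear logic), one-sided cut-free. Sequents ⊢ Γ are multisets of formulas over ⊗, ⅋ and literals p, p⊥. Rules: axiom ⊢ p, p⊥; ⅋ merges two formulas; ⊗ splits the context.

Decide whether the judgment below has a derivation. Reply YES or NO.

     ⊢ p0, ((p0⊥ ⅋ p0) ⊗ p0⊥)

Derivation trace:
[⊗]  ⊢ p0, ((p0⊥ ⅋ p0) ⊗ p0⊥)
  [⅋]  ⊢ (p0⊥ ⅋ p0)
    [Ax]  ⊢ p0, p0⊥
  [Ax]  ⊢ p0, p0⊥

Result: YES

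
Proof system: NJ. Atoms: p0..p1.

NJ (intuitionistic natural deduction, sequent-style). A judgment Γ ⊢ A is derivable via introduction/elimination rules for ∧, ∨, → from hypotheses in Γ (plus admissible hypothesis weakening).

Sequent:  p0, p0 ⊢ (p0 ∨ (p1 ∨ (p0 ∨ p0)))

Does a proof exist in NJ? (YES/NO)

Derivation trace:
[∨I₂] p0, p0 ⊢ (p0 ∨ (p1 ∨ (p0 ∨ p0)))
  [∨I₂] p0, p0 ⊢ (p1 ∨ (p0 ∨ p0))
    [Wk] p0, p0 ⊢ (p0 ∨ p0)
      [∨I₂] p0 ⊢ (p0 ∨ p0)
        [Ax] p0 ⊢ p0

Result: YES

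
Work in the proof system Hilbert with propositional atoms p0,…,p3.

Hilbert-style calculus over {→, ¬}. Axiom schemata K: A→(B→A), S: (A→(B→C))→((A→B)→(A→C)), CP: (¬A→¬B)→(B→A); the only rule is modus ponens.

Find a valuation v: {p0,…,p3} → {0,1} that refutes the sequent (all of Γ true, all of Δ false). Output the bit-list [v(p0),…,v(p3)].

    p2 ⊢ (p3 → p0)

Truth-table refutation:
  v=0000: Γ:[p2=F] Δ:[(p3 → p0)=T] refutes=False
  v=0001: Γ:[p2=F] Δ:[(p3 → p0)=F] refutes=False
  v=0010: Γ:[p2=T] Δ:[(p3 → p0)=T] refutes=False
  v=0011: Γ:[p2=T] Δ:[(p3 → p0)=F] refutes=True  ← countermodel

Result: [0, 0, 1, 1]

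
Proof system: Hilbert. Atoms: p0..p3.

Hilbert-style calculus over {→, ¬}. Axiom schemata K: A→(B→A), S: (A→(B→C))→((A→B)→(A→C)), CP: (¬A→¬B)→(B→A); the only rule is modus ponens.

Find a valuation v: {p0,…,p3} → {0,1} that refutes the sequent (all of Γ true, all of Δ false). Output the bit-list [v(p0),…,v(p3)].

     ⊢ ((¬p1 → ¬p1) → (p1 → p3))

Truth-table refutation:
  v=0000: Γ:[] Δ:[((¬p1 → ¬p1) → (p1 → p3))=T] refutes=False
  v=0001: Γ:[] Δ:[((¬p1 → ¬p1) → (p1 → p3))=T] refutes=False
  v=0010: Γ:[] Δ:[((¬p1 → ¬p1) → (p1 → p3))=T] refutes=False
  v=0011: Γ:[] Δ:[((¬p1 → ¬p1) → (p1 → p3))=T] refutes=False
  v=0100: Γ:[] Δ:[((¬p1 → ¬p1) → (p1 → p3))=F] refutes=True  ← countermodel

Result: [0, 1, 0, 0]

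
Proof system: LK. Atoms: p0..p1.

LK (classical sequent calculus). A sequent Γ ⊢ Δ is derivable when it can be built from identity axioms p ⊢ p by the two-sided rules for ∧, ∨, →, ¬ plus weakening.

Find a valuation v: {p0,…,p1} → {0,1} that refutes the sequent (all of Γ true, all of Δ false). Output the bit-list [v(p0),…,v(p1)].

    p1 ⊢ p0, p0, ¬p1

Enumerate valuations to refute Γ ⊢ Δ:
  v=00: Γ:[p1=F] Δ:[p0=F, p0=F, ¬p1=T] refutes=False
  v=01: Γ:[p1=T] Δ:[p0=F, p0=F, ¬p1=F] refutes=True  ← countermodel

Result: [0, 1]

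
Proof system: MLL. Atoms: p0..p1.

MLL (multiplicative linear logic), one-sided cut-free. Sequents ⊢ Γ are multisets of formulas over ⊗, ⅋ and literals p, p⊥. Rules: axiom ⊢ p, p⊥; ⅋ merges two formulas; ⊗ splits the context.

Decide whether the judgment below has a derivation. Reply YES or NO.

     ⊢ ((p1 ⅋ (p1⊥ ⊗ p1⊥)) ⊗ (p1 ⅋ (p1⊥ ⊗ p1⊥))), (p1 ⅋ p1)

Proof tree:
[⅋]  ⊢ ((p1 ⅋ (p1⊥ ⊗ p1⊥)) ⊗ (p1 ⅋ (p1⊥ ⊗ p1⊥))), (p1 ⅋ p1)
  [⊗]  ⊢ p1, p1, ((p1 ⅋ (p1⊥ ⊗ p1⊥)) ⊗ (p1 ⅋ (p1⊥ ⊗ p1⊥)))
    [⅋]  ⊢ p1, (p1 ⅋ (p1⊥ ⊗ p1⊥))
      [⊗]  ⊢ p1, p1, (p1⊥ ⊗ p1⊥)
        [Ax]  ⊢ p1, p1⊥
        [Ax]  ⊢ p1, p1⊥
    [⅋]  ⊢ p1, (p1 ⅋ (p1⊥ ⊗ p1⊥))
      [⊗]  ⊢ p1, p1, (p1⊥ ⊗ p1⊥)
        [Ax]  ⊢ p1, p1⊥
        [Ax]  ⊢ p1, p1⊥

Result: YES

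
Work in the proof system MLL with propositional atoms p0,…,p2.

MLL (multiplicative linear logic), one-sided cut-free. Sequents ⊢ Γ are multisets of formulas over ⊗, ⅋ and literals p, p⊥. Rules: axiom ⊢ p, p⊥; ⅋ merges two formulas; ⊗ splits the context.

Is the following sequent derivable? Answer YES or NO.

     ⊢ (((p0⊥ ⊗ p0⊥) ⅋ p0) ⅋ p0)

Proof tree:
[⅋]  ⊢ (((p0⊥ ⊗ p0⊥) ⅋ p0) ⅋ p0)
  [⅋]  ⊢ p0, ((p0⊥ ⊗ p0⊥) ⅋ p0)
    [⊗]  ⊢ p0, p0, (p0⊥ ⊗ p0⊥)
      [Ax]  ⊢ p0, p0⊥
      [Ax]  ⊢ p0, p0⊥

Result: YES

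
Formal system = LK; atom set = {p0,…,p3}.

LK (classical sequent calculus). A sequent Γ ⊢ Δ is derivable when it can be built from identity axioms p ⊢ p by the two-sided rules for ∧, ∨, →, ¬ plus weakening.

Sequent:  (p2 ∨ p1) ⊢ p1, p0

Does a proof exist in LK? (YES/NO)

Search for a countermodel by truth-table:
  v=0000: Γ:[(p2 ∨ p1)=F] Δ:[p1=F, p0=F] refutes=False
  v=0001: Γ:[(p2 ∨ p1)=F] Δ:[p1=F, p0=F] refutes=False
  v=0010: Γ:[(p2 ∨ p1)=T] Δ:[p1=F, p0=F] refutes=True  ← countermodel

Result: NO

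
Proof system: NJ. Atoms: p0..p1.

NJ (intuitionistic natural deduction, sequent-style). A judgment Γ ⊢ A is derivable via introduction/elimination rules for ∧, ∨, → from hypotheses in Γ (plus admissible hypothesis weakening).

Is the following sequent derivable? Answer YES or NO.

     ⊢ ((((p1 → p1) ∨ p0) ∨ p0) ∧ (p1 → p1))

Derivation (root first):
[∧I]  ⊢ ((((p1 → p1) ∨ p0) ∨ p0) ∧ (p1 → p1))
  [∨I₁]  ⊢ (((p1 → p1) ∨ p0) ∨ p0)
    [∨I₁]  ⊢ ((p1 → p1) ∨ p0)
      [→I]  ⊢ (p1 → p1)
        [Ax] p1 ⊢ p1
  [→I]  ⊢ (p1 → p1)
    [Ax] p1 ⊢ p1

Result: YES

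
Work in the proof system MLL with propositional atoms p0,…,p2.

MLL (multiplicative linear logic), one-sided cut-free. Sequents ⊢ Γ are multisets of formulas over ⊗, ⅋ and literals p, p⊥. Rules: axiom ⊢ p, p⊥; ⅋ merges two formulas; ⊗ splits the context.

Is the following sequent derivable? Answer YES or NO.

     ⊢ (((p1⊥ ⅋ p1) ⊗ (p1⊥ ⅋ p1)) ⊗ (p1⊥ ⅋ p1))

Proof tree:
[⊗]  ⊢ (((p1⊥ ⅋ p1) ⊗ (p1⊥ ⅋ p1)) ⊗ (p1⊥ ⅋ p1))
  [⊗]  ⊢ ((p1⊥ ⅋ p1) ⊗ (p1⊥ ⅋ p1))
    [⅋]  ⊢ (p1⊥ ⅋ p1)
      [Ax]  ⊢ p1, p1⊥
    [⅋]  ⊢ (p1⊥ ⅋ p1)
      [Ax]  ⊢ p1, p1⊥
  [⅋]  ⊢ (p1⊥ ⅋ p1)
    [Ax]  ⊢ p1, p1⊥

Result: YES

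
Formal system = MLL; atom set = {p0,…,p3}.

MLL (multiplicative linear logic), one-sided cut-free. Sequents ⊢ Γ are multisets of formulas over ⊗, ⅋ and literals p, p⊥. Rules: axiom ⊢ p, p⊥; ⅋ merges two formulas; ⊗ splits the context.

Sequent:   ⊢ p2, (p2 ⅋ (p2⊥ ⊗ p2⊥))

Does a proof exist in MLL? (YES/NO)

Derivation (root first):
[⅋]  ⊢ p2, (p2 ⅋ (p2⊥ ⊗ p2⊥))
  [⊗]  ⊢ p2, p2, (p2⊥ ⊗ p2⊥)
    [Ax]  ⊢ p2, p2⊥
    [Ax]  ⊢ p2, p2⊥

Result: YES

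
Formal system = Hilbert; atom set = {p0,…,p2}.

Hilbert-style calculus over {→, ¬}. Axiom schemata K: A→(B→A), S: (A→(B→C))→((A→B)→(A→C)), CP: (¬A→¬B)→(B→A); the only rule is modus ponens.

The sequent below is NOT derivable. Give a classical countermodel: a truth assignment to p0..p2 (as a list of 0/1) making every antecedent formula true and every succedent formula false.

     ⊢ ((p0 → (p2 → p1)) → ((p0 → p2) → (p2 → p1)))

Truth-table refutation:
  v=000: Γ:[] Δ:[((p0 → (p2 → p1)) → ((p0 → p2) → (p2 → p1)))=T] refutes=False
  v=001: Γ:[] Δ:[((p0 → (p2 → p1)) → ((p0 → p2) → (p2 → p1)))=F] refutes=True  ← countermodel

Result: [0, 0, 1]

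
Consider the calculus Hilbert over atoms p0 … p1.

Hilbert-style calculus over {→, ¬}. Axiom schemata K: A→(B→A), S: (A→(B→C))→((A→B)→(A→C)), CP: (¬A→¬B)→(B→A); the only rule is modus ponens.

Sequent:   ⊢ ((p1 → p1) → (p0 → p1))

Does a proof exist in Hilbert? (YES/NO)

Truth-table refutation:
  v=00: Γ:[] Δ:[((p1 → p1) → (p0 → p1))=T] refutes=False
  v=01: Γ:[] Δ:[((p1 → p1) → (p0 → p1))=T] refutes=False
  v=10: Γ:[] Δ:[((p1 → p1) → (p0 → p1))=F] refutes=True  ← countermodel

Result: NO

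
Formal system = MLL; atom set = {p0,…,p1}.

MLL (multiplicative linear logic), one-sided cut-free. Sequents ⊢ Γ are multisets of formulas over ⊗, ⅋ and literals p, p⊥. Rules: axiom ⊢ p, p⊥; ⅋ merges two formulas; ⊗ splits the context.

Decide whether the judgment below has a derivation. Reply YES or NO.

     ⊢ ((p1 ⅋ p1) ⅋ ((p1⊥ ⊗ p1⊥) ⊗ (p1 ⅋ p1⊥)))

Proof tree:
[⅋]  ⊢ ((p1 ⅋ p1) ⅋ ((p1⊥ ⊗ p1⊥) ⊗ (p1 ⅋ p1⊥)))
  [⅋]  ⊢ ((p1⊥ ⊗ p1⊥) ⊗ (p1 ⅋ p1⊥)), (p1 ⅋ p1)
    [⊗]  ⊢ p1, p1, ((p1⊥ ⊗ p1⊥) ⊗ (p1 ⅋ p1⊥))
      [⊗]  ⊢ p1, p1, (p1⊥ ⊗ p1⊥)
        [Ax]  ⊢ p1, p1⊥
        [Ax]  ⊢ p1, p1⊥
      [⅋]  ⊢ (p1 ⅋ p1⊥)
        [Ax]  ⊢ p1, p1⊥

Result: YES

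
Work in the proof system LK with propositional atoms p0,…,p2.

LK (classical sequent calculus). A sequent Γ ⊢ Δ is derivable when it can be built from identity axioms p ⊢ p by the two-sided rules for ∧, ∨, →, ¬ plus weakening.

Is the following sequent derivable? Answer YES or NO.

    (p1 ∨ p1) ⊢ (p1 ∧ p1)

Derivation (root first):
[∧R] (p1 ∨ p1) ⊢ (p1 ∧ p1)
  [∨L] (p1 ∨ p1) ⊢ p1
    [Ax] p1 ⊢ p1
    [Ax] p1 ⊢ p1
  [∨L] (p1 ∨ p1) ⊢ p1
    [Ax] p1 ⊢ p1
    [Ax] p1 ⊢ p1

Result: YES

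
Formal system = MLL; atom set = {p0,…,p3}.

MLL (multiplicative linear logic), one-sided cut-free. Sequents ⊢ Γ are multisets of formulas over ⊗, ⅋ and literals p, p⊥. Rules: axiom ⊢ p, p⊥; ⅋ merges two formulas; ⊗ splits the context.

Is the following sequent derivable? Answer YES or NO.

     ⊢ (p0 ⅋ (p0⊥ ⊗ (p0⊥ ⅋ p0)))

Proof tree:
[⅋]  ⊢ (p0 ⅋ (p0⊥ ⊗ (p0⊥ ⅋ p0)))
  [⊗]  ⊢ p0, (p0⊥ ⊗ (p0⊥ ⅋ p0))
    [Ax]  ⊢ p0, p0⊥
    [⅋]  ⊢ (p0⊥ ⅋ p0)
      [Ax]  ⊢ p0, p0⊥

Result: YES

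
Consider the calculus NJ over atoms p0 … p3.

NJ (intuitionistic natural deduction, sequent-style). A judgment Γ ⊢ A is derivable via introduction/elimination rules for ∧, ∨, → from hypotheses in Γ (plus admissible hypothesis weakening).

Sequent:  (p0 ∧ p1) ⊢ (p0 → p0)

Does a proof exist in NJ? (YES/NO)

Derivation trace:
[→I] (p0 ∧ p1) ⊢ (p0 → p0)
  [Wk] p0, (p0 ∧ p1) ⊢ p0
    [Ax] p0 ⊢ p0

Result: YES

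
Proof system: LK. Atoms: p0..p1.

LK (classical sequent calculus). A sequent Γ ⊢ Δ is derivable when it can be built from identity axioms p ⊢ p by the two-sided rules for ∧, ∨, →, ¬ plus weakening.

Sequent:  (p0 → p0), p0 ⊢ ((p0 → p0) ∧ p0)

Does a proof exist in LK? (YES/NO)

Derivation trace:
[∧R] (p0 → p0), p0 ⊢ ((p0 → p0) ∧ p0)
  [→R] (p0 → p0) ⊢ (p0 → p0)
    [→L] p0, (p0 → p0) ⊢ p0
      [Ax] p0 ⊢ p0
      [Ax] p0 ⊢ p0
  [Ax] p0 ⊢ p0

Result: YES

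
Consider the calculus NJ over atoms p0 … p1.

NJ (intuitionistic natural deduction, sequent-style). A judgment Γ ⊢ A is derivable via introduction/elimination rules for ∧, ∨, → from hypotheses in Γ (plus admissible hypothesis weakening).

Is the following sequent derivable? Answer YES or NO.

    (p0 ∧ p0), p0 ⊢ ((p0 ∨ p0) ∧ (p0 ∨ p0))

Proof tree:
[∧I] (p0 ∧ p0), p0 ⊢ ((p0 ∨ p0) ∧ (p0 ∨ p0))
  [∨I₂] p0, (p0 ∧ p0) ⊢ (p0 ∨ p0)
    [Wk] p0, (p0 ∧ p0) ⊢ p0
      [Ax] p0 ⊢ p0
  [∨I₂] p0, (p0 ∧ p0) ⊢ (p0 ∨ p0)
    [Wk] p0, (p0 ∧ p0) ⊢ p0
      [Ax] p0 ⊢ p0

Result: YES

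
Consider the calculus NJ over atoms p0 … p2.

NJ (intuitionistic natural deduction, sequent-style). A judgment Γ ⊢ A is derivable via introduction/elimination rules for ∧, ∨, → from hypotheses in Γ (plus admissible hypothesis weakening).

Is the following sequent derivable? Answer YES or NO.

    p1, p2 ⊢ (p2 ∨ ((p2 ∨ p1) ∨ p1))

Derivation trace:
[∨I₂] p1, p2 ⊢ (p2 ∨ ((p2 ∨ p1) ∨ p1))
  [∨I₁] p1, p2 ⊢ ((p2 ∨ p1) ∨ p1)
    [∨I₂] p1, p2 ⊢ (p2 ∨ p1)
      [Wk] p1, p2 ⊢ p1
        [Ax] p1 ⊢ p1

Result: YES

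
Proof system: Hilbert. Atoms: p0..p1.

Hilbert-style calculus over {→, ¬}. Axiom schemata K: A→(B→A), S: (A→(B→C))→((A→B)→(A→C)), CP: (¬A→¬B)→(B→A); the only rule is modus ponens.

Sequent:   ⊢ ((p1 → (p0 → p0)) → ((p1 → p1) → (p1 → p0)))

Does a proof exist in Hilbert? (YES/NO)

Truth-table refutation:
  v=00: Γ:[] Δ:[((p1 → (p0 → p0)) → ((p1 → p1) → (p1 → p0)))=T] refutes=False
  v=01: Γ:[] Δ:[((p1 → (p0 → p0)) → ((p1 → p1) → (p1 → p0)))=F] refutes=True  ← countermodel

Result: NO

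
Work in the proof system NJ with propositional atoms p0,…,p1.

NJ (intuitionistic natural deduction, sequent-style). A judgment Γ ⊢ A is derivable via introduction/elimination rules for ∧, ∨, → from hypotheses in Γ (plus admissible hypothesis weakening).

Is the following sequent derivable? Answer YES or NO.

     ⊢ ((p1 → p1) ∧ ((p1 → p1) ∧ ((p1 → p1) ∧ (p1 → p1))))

Derivation (root first):
[∧I]  ⊢ ((p1 → p1) ∧ ((p1 → p1) ∧ ((p1 → p1) ∧ (p1 → p1))))
  [→I]  ⊢ (p1 → p1)
    [Ax] p1 ⊢ p1
  [∧I]  ⊢ ((p1 → p1) ∧ ((p1 → p1) ∧ (p1 → p1)))
    [→I]  ⊢ (p1 → p1)
      [Ax] p1 ⊢ p1
    [∧I]  ⊢ ((p1 → p1) ∧ (p1 → p1))
      [→I]  ⊢ (p1 → p1)
        [Ax] p1 ⊢ p1
      [→I]  ⊢ (p1 → p1)
        [Ax] p1 ⊢ p1

Result: YES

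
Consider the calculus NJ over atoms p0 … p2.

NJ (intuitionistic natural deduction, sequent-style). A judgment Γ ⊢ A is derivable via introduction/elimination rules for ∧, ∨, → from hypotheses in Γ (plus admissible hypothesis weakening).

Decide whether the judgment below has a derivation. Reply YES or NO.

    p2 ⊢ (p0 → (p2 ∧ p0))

Derivation trace:
[→I] p2 ⊢ (p0 → (p2 ∧ p0))
  [∧I] p2, p0 ⊢ (p2 ∧ p0)
    [Ax] p2 ⊢ p2
    [Ax] p0 ⊢ p0

Result: YES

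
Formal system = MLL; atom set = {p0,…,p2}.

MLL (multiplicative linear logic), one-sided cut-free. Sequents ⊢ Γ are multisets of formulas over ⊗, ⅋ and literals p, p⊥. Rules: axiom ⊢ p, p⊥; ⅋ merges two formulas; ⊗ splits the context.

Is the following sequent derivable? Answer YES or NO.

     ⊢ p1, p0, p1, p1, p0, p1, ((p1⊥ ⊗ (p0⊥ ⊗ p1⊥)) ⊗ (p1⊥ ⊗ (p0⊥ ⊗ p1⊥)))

Derivation trace:
[⊗]  ⊢ p1, p0, p1, p1, p0, p1, ((p1⊥ ⊗ (p0⊥ ⊗ p1⊥)) ⊗ (p1⊥ ⊗ (p0⊥ ⊗ p1⊥)))
  [⊗]  ⊢ p1, p0, p1, (p1⊥ ⊗ (p0⊥ ⊗ p1⊥))
    [Ax]  ⊢ p1, p1⊥
    [⊗]  ⊢ p0, p1, (p0⊥ ⊗ p1⊥)
      [Ax]  ⊢ p0, p0⊥
      [Ax]  ⊢ p1, p1⊥
  [⊗]  ⊢ p1, p0, p1, (p1⊥ ⊗ (p0⊥ ⊗ p1⊥))
    [Ax]  ⊢ p1, p1⊥
    [⊗]  ⊢ p0, p1, (p0⊥ ⊗ p1⊥)
      [Ax]  ⊢ p0, p0⊥
      [Ax]  ⊢ p1, p1⊥

Result: YES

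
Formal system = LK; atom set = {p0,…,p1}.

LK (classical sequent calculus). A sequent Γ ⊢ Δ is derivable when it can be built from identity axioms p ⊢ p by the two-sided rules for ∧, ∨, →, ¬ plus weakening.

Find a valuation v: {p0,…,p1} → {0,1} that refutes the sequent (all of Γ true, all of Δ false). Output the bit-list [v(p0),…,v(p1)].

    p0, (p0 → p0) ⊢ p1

Truth-table refutation:
  v=00: Γ:[p0=F, (p0 → p0)=T] Δ:[p1=F] refutes=False
  v=01: Γ:[p0=F, (p0 → p0)=T] Δ:[p1=T] refutes=False
  v=10: Γ:[p0=T, (p0 → p0)=T] Δ:[p1=F] refutes=True  ← countermodel

Result: [1, 0]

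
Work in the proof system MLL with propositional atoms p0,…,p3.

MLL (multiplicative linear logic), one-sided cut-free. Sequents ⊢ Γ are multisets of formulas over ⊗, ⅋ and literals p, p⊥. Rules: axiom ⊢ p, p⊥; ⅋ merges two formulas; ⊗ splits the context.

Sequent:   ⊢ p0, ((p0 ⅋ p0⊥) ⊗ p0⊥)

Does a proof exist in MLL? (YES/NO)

Derivation (root first):
[⊗]  ⊢ p0, ((p0 ⅋ p0⊥) ⊗ p0⊥)
  [⅋]  ⊢ (p0 ⅋ p0⊥)
    [Ax]  ⊢ p0, p0⊥
  [Ax]  ⊢ p0, p0⊥

Result: YES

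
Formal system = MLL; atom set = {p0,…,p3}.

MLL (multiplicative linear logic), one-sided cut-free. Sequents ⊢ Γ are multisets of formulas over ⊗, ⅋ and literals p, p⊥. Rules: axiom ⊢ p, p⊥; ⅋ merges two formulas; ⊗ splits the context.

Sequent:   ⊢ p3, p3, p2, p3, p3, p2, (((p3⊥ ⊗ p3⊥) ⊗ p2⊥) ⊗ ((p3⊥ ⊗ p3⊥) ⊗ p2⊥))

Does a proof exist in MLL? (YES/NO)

Proof tree:
[⊗]  ⊢ p3, p3, p2, p3, p3, p2, (((p3⊥ ⊗ p3⊥) ⊗ p2⊥) ⊗ ((p3⊥ ⊗ p3⊥) ⊗ p2⊥))
  [⊗]  ⊢ p3, p3, p2, ((p3⊥ ⊗ p3⊥) ⊗ p2⊥)
    [⊗]  ⊢ p3, p3, (p3⊥ ⊗ p3⊥)
      [Ax]  ⊢ p3, p3⊥
      [Ax]  ⊢ p3, p3⊥
    [Ax]  ⊢ p2, p2⊥
  [⊗]  ⊢ p3, p3, p2, ((p3⊥ ⊗ p3⊥) ⊗ p2⊥)
    [⊗]  ⊢ p3, p3, (p3⊥ ⊗ p3⊥)
      [Ax]  ⊢ p3, p3⊥
      [Ax]  ⊢ p3, p3⊥
    [Ax]  ⊢ p2, p2⊥

Result: YES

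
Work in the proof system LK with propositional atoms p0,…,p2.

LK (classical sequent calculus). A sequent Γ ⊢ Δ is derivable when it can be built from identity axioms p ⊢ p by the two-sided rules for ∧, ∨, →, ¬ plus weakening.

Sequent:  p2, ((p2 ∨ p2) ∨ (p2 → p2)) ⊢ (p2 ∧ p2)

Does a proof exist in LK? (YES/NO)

Derivation trace:
[∧R] p2, ((p2 ∨ p2) ∨ (p2 → p2)) ⊢ (p2 ∧ p2)
  [∨L] p2, ((p2 ∨ p2) ∨ (p2 → p2)) ⊢ p2
    [∨L] (p2 ∨ p2) ⊢ p2
      [Ax] p2 ⊢ p2
      [Ax] p2 ⊢ p2
    [→L] p2, (p2 → p2) ⊢ p2
      [Ax] p2 ⊢ p2
      [Ax] p2 ⊢ p2
  [Ax] p2 ⊢ p2

Result: YES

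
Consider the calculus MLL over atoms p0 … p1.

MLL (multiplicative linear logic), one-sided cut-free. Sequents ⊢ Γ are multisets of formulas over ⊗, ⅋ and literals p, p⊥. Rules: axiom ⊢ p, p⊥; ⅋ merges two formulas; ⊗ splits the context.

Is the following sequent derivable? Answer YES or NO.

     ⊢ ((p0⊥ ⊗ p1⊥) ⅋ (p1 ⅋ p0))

Derivation (root first):
[⅋]  ⊢ ((p0⊥ ⊗ p1⊥) ⅋ (p1 ⅋ p0))
  [⅋]  ⊢ (p0⊥ ⊗ p1⊥), (p1 ⅋ p0)
    [⊗]  ⊢ p0, p1, (p0⊥ ⊗ p1⊥)
      [Ax]  ⊢ p0, p0⊥
      [Ax]  ⊢ p1, p1⊥

Result: YES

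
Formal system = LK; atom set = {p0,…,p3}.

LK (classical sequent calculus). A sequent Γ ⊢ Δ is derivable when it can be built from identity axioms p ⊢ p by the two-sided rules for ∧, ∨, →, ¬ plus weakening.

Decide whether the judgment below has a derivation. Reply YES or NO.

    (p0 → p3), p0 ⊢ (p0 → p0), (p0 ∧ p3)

Derivation (root first):
[∧R] (p0 → p3), p0 ⊢ (p0 → p0), (p0 ∧ p3)
  [Ax] p0 ⊢ p0
  [→L] (p0 → p3) ⊢ (p0 → p0), p3
    [WR]  ⊢ (p0 → p0), p0
      [→R]  ⊢ (p0 → p0)
        [Ax] p0 ⊢ p0
    [Ax] p3 ⊢ p3

Result: YES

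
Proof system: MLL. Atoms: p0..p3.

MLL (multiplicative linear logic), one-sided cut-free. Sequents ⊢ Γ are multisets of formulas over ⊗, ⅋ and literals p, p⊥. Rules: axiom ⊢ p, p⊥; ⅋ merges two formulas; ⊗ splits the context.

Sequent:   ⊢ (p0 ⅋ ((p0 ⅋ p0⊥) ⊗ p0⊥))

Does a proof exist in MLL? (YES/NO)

Derivation trace:
[⅋]  ⊢ (p0 ⅋ ((p0 ⅋ p0⊥) ⊗ p0⊥))
  [⊗]  ⊢ p0, ((p0 ⅋ p0⊥) ⊗ p0⊥)
    [⅋]  ⊢ (p0 ⅋ p0⊥)
      [Ax]  ⊢ p0, p0⊥
    [Ax]  ⊢ p0, p0⊥

Result: YES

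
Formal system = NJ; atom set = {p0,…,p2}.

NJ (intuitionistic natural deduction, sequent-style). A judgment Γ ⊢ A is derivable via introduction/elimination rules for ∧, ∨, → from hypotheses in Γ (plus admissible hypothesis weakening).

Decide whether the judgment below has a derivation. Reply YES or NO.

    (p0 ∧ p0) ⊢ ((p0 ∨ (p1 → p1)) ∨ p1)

Derivation trace:
[∨I₁] (p0 ∧ p0) ⊢ ((p0 ∨ (p1 → p1)) ∨ p1)
  [Wk] (p0 ∧ p0) ⊢ (p0 ∨ (p1 → p1))
    [∨I₂]  ⊢ (p0 ∨ (p1 → p1))
      [→I]  ⊢ (p1 → p1)
        [Ax] p1 ⊢ p1

Result: YES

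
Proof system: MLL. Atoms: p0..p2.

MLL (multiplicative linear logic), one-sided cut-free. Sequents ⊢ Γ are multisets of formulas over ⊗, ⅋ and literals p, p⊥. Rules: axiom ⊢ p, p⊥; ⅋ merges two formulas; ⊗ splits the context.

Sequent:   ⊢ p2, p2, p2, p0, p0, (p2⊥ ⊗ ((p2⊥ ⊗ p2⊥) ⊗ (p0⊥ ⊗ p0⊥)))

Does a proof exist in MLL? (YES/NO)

Derivation (root first):
[⊗]  ⊢ p2, p2, p2, p0, p0, (p2⊥ ⊗ ((p2⊥ ⊗ p2⊥) ⊗ (p0⊥ ⊗ p0⊥)))
  [Ax]  ⊢ p2, p2⊥
  [⊗]  ⊢ p2, p2, p0, p0, ((p2⊥ ⊗ p2⊥) ⊗ (p0⊥ ⊗ p0⊥))
    [⊗]  ⊢ p2, p2, (p2⊥ ⊗ p2⊥)
      [Ax]  ⊢ p2, p2⊥
      [Ax]  ⊢ p2, p2⊥
    [⊗]  ⊢ p0, p0, (p0⊥ ⊗ p0⊥)
      [Ax]  ⊢ p0, p0⊥
      [Ax]  ⊢ p0, p0⊥

Result: YES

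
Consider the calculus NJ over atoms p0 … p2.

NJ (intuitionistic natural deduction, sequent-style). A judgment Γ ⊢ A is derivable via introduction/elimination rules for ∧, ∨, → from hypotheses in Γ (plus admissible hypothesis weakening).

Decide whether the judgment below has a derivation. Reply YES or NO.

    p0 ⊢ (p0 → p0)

Proof tree:
[→I] p0 ⊢ (p0 → p0)
  [Wk] p0, p0 ⊢ p0
    [Ax] p0 ⊢ p0

Result: YES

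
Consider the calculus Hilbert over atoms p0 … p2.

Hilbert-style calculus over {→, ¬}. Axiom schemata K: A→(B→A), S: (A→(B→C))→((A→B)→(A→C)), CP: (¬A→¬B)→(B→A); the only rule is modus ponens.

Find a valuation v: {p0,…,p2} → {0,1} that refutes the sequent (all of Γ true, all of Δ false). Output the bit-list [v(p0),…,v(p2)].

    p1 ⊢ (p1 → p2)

Enumerate valuations to refute Γ ⊢ Δ:
  v=000: Γ:[p1=F] Δ:[(p1 → p2)=T] refutes=False
  v=001: Γ:[p1=F] Δ:[(p1 → p2)=T] refutes=False
  v=010: Γ:[p1=T] Δ:[(p1 → p2)=F] refutes=True  ← countermodel

Result: [0, 1, 0]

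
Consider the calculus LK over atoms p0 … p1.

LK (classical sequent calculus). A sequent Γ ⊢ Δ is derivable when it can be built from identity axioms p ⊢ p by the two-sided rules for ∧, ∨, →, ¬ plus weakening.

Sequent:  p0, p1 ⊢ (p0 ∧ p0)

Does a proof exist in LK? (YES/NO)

Derivation (root first):
[WL] p0, p1 ⊢ (p0 ∧ p0)
  [∧R] p0 ⊢ (p0 ∧ p0)
    [Ax] p0 ⊢ p0
    [Ax] p0 ⊢ p0

Result: YES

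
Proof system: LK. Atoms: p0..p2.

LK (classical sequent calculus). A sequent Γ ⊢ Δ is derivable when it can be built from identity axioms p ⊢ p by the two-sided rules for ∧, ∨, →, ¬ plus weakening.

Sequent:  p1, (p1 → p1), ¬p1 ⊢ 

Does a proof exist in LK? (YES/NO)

Derivation trace:
[¬L] p1, (p1 → p1), ¬p1 ⊢ 
  [→L] p1, (p1 → p1) ⊢ p1
    [Ax] p1 ⊢ p1
    [Ax] p1 ⊢ p1

Result: YES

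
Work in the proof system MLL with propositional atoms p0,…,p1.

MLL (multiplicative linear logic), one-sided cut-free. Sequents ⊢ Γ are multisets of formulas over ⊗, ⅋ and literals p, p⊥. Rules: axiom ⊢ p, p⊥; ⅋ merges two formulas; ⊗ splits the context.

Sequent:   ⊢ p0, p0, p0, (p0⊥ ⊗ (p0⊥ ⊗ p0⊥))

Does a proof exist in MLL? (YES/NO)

Proof tree:
[⊗]  ⊢ p0, p0, p0, (p0⊥ ⊗ (p0⊥ ⊗ p0⊥))
  [Ax]  ⊢ p0, p0⊥
  [⊗]  ⊢ p0, p0, (p0⊥ ⊗ p0⊥)
    [Ax]  ⊢ p0, p0⊥
    [Ax]  ⊢ p0, p0⊥

Result: YES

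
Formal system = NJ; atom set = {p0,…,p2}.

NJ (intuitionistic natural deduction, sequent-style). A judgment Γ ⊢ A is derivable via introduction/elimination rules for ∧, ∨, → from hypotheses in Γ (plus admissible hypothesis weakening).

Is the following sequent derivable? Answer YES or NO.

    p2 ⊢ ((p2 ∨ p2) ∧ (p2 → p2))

Proof tree:
[∧I] p2 ⊢ ((p2 ∨ p2) ∧ (p2 → p2))
  [∨I₂] p2 ⊢ (p2 ∨ p2)
    [Ax] p2 ⊢ p2
  [→I]  ⊢ (p2 → p2)
    [Ax] p2 ⊢ p2

Result: YES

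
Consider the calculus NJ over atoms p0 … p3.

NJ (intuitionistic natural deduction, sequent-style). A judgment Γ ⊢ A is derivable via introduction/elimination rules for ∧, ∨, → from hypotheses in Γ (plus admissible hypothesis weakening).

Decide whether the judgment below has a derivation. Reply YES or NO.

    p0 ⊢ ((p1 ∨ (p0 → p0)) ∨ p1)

Proof tree:
[Wk] p0 ⊢ ((p1 ∨ (p0 → p0)) ∨ p1)
  [∨I₁]  ⊢ ((p1 ∨ (p0 → p0)) ∨ p1)
    [∨I₂]  ⊢ (p1 ∨ (p0 → p0))
      [→I]  ⊢ (p0 → p0)
        [Ax] p0 ⊢ p0

Result: YES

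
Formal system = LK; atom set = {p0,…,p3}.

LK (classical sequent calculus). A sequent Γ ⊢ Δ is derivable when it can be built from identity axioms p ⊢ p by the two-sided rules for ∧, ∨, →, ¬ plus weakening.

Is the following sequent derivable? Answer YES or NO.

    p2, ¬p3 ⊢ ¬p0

Search for a countermodel by truth-table:
  v=0000: Γ:[p2=F, ¬p3=T] Δ:[¬p0=T] refutes=False
  v=0001: Γ:[p2=F, ¬p3=F] Δ:[¬p0=T] refutes=False
  v=0010: Γ:[p2=T, ¬p3=T] Δ:[¬p0=T] refutes=False
  v=0011: Γ:[p2=T, ¬p3=F] Δ:[¬p0=T] refutes=False
  v=0100: Γ:[p2=F, ¬p3=T] Δ:[¬p0=T] refutes=False
  v=0101: Γ:[p2=F, ¬p3=F] Δ:[¬p0=T] refutes=False
  v=0110: Γ:[p2=T, ¬p3=T] Δ:[¬p0=T] refutes=False
  v=0111: Γ:[p2=T, ¬p3=F] Δ:[¬p0=T] refutes=False
  v=1000: Γ:[p2=F, ¬p3=T] Δ:[¬p0=F] refutes=False
  v=1001: Γ:[p2=F, ¬p3=F] Δ:[¬p0=F] refutes=False
  v=1010: Γ:[p2=T, ¬p3=T] Δ:[¬p0=F] refutes=True  ← countermodel

Result: NO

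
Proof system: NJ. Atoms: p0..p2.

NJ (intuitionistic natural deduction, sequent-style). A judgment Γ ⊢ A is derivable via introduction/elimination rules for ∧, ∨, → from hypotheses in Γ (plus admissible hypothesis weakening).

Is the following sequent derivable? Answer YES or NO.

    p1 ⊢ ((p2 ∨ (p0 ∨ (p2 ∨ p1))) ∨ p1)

Derivation (root first):
[∨I₁] p1 ⊢ ((p2 ∨ (p0 ∨ (p2 ∨ p1))) ∨ p1)
  [∨I₂] p1 ⊢ (p2 ∨ (p0 ∨ (p2 ∨ p1)))
    [∨I₂] p1 ⊢ (p0 ∨ (p2 ∨ p1))
      [∨I₂] p1 ⊢ (p2 ∨ p1)
        [Ax] p1 ⊢ p1

Result: YES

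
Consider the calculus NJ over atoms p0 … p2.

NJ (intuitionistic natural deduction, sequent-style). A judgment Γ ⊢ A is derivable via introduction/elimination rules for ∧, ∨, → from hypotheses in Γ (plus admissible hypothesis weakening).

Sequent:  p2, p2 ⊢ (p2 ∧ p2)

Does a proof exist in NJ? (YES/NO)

Derivation trace:
[Wk] p2, p2 ⊢ (p2 ∧ p2)
  [∧I] p2 ⊢ (p2 ∧ p2)
    [Ax] p2 ⊢ p2
    [Ax] p2 ⊢ p2

Result: YES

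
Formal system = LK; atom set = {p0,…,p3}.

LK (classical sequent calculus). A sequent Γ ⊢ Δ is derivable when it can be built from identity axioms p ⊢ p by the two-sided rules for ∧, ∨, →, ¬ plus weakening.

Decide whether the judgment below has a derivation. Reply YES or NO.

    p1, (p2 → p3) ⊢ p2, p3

Search for a countermodel by truth-table:
  v=0000: Γ:[p1=F, (p2 → p3)=T] Δ:[p2=F, p3=F] refutes=False
  v=0001: Γ:[p1=F, (p2 → p3)=T] Δ:[p2=F, p3=T] refutes=False
  v=0010: Γ:[p1=F, (p2 → p3)=F] Δ:[p2=T, p3=F] refutes=False
  v=0011: Γ:[p1=F, (p2 → p3)=T] Δ:[p2=T, p3=T] refutes=False
  v=0100: Γ:[p1=T, (p2 → p3)=T] Δ:[p2=F, p3=F] refutes=True  ← countermodel

Result: NO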